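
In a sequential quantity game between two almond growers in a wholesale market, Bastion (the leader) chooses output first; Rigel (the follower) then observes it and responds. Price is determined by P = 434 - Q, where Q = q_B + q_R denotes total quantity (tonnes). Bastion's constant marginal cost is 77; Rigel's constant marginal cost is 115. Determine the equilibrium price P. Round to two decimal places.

175.75

The follower Rigel best-responds to any q_B: π_R = (434 - Q)q_R - 115q_R.
Setting the follower's marginal profit to zero, 319 - q_B - 2q_R = 0, i.e. q_R = (319 - q_B)/2.
Bastion substitutes q_R(q_B) into its own profit: π_B = q_B(434 - q_B - (319 - q_B)/2) - 77q_B = (549/2 - (1/2)q_B)q_B - 77q_B.
The leader's first-order condition 395/2 - q_B = 0 yields q_B = 395/2.
Then q_R = (319 - 395/2)/2 = 243/4.
Total output Q = 1033/4, so price P = 434 - 1033/4 = 703/4.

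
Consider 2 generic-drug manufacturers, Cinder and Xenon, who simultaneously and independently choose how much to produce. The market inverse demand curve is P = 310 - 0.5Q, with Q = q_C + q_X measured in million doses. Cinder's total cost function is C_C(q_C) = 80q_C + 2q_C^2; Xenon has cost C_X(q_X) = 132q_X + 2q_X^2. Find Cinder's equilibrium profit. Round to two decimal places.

Cinder's profit: π_C = (310 - 0.5Q)q_C - (80q_C + 2q_C²). Setting ∂π_C/∂q_C = 0: 230 - 5q_C - (1/2)(q_X) = 0.
Xenon's profit: π_X = (310 - 0.5Q)q_X - (132q_X + 2q_X²). Setting ∂π_X/∂q_X = 0: 178 - 5q_X - (1/2)(q_C) = 0.
So q_C = (230 - (1/2)q_X)/5 and q_X = (178 - (1/2)q_C)/5.
Solving the pair: q_C = 42.8687, q_X = 31.3131.
Price P = 310 - (1/2)·(816/11) = 272.9091.
Cinder's profit: 272.9091·42.8687 - 80·42.8687 - 2·42.8687² = 4594.3108.

4594.31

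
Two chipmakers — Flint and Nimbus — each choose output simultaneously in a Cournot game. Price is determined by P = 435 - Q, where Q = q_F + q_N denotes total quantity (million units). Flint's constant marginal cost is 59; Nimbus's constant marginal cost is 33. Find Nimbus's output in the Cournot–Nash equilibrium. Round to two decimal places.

Flint's profit: π_F = (435 - Q)q_F - (59q_F). Setting ∂π_F/∂q_F = 0: 376 - 2q_F - (q_N) = 0.
Nimbus's first-order condition: 402 - 2q_N - (q_F) = 0.
So q_F = (376 - q_N)/2 and q_N = (402 - q_F)/2.
Solving the pair: q_F = 350/3, q_N = 428/3.

142.67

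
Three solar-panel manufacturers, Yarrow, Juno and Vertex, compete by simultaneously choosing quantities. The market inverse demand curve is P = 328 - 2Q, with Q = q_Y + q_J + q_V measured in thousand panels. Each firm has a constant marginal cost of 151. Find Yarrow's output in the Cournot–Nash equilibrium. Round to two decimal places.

Each firm earns π_i = (328 - 2Q)q_i - 151q_i.
First-order condition (treating rivals' output as given): 177 - 4q_i - 2·Σ_{j≠i} q_j = 0.
With identical firms every q_j equals q_i, so Σ_{j≠i} q_j = 2q_i and 177 = 8q_i, giving q_i = 177/8.

22.13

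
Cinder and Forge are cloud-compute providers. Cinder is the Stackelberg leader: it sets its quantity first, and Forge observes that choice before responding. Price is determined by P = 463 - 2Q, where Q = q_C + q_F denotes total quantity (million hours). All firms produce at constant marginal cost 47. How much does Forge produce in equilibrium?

Solve by backward induction. Given q_C, the follower Forge maximises π_F = (463 - 2q_C - 2q_F)q_F - 47q_F.
Follower FOC: 416 - 2q_C - 4q_F = 0, so q_F(q_C) = (416 - 2q_C)/4.
The leader anticipates this reaction. Substituting into P = 463 - 2Q gives P = 255 - q_C, so π_C = (255 - q_C)q_C - 47q_C.
Leader FOC: 208 - 2q_C = 0, so q_C = 104.
Then q_F = (416 - 2·104)/4 = 52.

52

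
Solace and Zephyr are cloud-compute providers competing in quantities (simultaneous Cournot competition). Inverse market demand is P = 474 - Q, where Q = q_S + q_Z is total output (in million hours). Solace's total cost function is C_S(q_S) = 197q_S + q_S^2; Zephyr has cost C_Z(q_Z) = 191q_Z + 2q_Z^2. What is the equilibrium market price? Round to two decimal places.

376.87

Solace's profit: π_S = (474 - Q)q_S - (197q_S + q_S²). Setting ∂π_S/∂q_S = 0: 277 - 4q_S - (q_Z) = 0.
Zephyr's first-order condition: 283 - 6q_Z - (q_S) = 0.
So q_S = (277 - q_Z)/4 and q_Z = (283 - q_S)/6.
Solving the pair: q_S = 1379/23, q_Z = 855/23.
Total output Q = 97.1304, so price P = 474 - 97.1304 = 376.8696.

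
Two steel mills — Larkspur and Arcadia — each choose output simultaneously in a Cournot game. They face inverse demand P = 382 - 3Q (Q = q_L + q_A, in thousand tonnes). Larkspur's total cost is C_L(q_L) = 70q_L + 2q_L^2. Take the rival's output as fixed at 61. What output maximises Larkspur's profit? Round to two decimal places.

With the rival's output fixed at 61, Larkspur's profit is π_L = (382 - 3·61 - 3q_L)q_L - (70q_L + 2q_L²) = (199 - 3q_L)q_L - (70q_L + 2q_L²).
∂π_L/∂q_L = 129 - 10q_L = 0, so q_L = 129/10.

12.90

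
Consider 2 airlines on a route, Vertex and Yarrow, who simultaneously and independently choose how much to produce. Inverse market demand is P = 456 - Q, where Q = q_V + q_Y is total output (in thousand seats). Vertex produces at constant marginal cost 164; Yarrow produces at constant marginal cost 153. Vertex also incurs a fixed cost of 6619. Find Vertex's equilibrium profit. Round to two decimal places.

Vertex's profit: π_V = (456 - Q)q_V - (164q_V). Setting ∂π_V/∂q_V = 0: 292 - 2q_V - (q_Y) = 0.
Yarrow's first-order condition: 303 - 2q_Y - (q_V) = 0.
Best responses: q_V = (292 - q_Y)/2, q_Y = (303 - q_V)/2.
Solving the pair: q_V = 281/3, q_Y = 314/3.
Price P = 456 - 595/3 = 773/3.
Vertex's profit: (773/3 - 164)·(281/3) - 6619 = 2154.4444.

2154.44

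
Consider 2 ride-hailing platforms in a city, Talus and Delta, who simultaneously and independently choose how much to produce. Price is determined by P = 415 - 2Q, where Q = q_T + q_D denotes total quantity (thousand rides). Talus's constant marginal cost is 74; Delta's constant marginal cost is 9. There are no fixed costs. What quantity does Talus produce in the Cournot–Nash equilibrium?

46

Talus's profit: π_T = (415 - 2Q)q_T - (74q_T). Setting ∂π_T/∂q_T = 0: 341 - 4q_T - 2(q_D) = 0.
Delta's profit: π_D = (415 - 2Q)q_D - (9q_D). Setting ∂π_D/∂q_D = 0: 406 - 4q_D - 2(q_T) = 0.
Rearranging gives the reaction functions q_T = (341 - 2q_D)/4 and q_D = (406 - 2q_T)/4.
Substituting one into the other gives q_T = 46 and q_D = 157/2.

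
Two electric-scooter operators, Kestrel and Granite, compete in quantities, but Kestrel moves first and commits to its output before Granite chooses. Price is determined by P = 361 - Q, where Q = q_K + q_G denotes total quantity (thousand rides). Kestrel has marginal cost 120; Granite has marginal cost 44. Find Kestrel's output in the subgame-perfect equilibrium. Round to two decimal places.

Solve by backward induction. Given q_K, the follower Granite maximises π_G = (361 - q_K - q_G)q_G - 44q_G.
Setting the follower's marginal profit to zero, 317 - q_K - 2q_G = 0, i.e. q_G = (317 - q_K)/2.
The leader anticipates this reaction. Substituting into P = 361 - Q gives P = 405/2 - (1/2)q_K, so π_K = (405/2 - (1/2)q_K)q_K - 120q_K.
Leader FOC: 165/2 - q_K = 0, so q_K = 165/2.
Then q_G = (317 - 165/2)/2 = 469/4.

82.50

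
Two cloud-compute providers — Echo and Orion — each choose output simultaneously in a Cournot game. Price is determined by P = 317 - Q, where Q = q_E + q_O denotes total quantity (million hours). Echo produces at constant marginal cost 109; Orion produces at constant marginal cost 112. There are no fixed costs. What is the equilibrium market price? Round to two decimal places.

Echo's profit: π_E = (317 - Q)q_E - (109q_E). Setting ∂π_E/∂q_E = 0: 208 - 2q_E - (q_O) = 0.
Orion's profit: π_O = (317 - Q)q_O - (112q_O). Setting ∂π_O/∂q_O = 0: 205 - 2q_O - (q_E) = 0.
Rearranging gives the reaction functions q_E = (208 - q_O)/2 and q_O = (205 - q_E)/2.
Substituting one into the other gives q_E = 211/3 and q_O = 202/3.
Total output Q = 413/3, so price P = 317 - 413/3 = 538/3.

179.33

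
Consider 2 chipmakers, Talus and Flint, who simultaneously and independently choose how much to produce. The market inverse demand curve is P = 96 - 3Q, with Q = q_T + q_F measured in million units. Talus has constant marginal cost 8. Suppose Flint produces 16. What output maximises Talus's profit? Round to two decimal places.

6.67

With the rival's output fixed at 16, Talus's profit is π_T = (96 - 3·16 - 3q_T)q_T - (8q_T) = (48 - 3q_T)q_T - (8q_T).
∂π_T/∂q_T = 40 - 6q_T = 0, so q_T = 20/3.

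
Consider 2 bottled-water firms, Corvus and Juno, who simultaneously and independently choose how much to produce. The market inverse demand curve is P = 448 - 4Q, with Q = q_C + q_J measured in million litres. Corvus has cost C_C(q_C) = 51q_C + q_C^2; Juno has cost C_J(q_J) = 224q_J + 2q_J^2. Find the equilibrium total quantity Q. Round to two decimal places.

Corvus's profit: π_C = (448 - 4Q)q_C - (51q_C + q_C²). Setting ∂π_C/∂q_C = 0: 397 - 10q_C - 4(q_J) = 0.
Juno's profit: π_J = (448 - 4Q)q_J - (224q_J + 2q_J²). Setting ∂π_J/∂q_J = 0: 224 - 12q_J - 4(q_C) = 0.
Best responses: q_C = (397 - 4q_J)/10, q_J = (224 - 4q_C)/12.
Substituting one into the other gives q_C = 967/26 and q_J = 163/26.
Total output Q = 967/26 + 163/26 = 565/13.

43.46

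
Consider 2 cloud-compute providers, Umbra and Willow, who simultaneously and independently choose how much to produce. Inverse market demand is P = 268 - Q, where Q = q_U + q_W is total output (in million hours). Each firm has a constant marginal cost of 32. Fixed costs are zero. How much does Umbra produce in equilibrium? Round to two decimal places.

78.67

A representative firm's profit is π_i = q_i(268 - Q) - 32q_i.
First-order condition (treating rivals' output as given): 236 - 2q_i - q_j = 0.
By symmetry each firm produces the same amount; substituting q_j = q_i yields q_i = 236/3.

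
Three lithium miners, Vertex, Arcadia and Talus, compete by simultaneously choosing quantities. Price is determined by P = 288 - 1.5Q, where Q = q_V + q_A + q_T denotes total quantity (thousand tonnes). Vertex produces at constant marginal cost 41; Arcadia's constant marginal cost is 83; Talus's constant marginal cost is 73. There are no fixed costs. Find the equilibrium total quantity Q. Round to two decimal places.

111.17

Vertex's profit: π_V = (288 - 1.5Q)q_V - (41q_V). Setting ∂π_V/∂q_V = 0: 247 - 3q_V - (3/2)(q_A + q_T) = 0.
Arcadia's first-order condition: 205 - 3q_A - (3/2)(q_V + q_T) = 0.
Talus's first-order condition: 215 - 3q_T - (3/2)(q_V + q_A) = 0.
Adding the 3 first-order conditions: 667 − 6Q = 0, so Q = 667/6.
Back-substituting: q_V = (247 − 667/4)/(3/2) = 107/2, q_A = (205 − 667/4)/(3/2) = 51/2, q_T = (215 − 667/4)/(3/2) = 193/6.
Total output Q = 107/2 + 51/2 + 193/6 = 667/6.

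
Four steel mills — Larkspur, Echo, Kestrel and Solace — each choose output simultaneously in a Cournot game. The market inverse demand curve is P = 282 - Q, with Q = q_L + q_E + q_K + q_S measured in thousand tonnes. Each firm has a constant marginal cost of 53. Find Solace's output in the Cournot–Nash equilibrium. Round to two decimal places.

Each firm earns π_i = (282 - Q)q_i - 53q_i.
Setting ∂π_i/∂q_i = 0 with rivals' quantities fixed: 229 - 2q_i - Σ_{j≠i} q_j = 0.
By symmetry each firm produces the same amount; substituting Σ_{j≠i} q_j = 3q_i yields q_i = 229/5.

45.80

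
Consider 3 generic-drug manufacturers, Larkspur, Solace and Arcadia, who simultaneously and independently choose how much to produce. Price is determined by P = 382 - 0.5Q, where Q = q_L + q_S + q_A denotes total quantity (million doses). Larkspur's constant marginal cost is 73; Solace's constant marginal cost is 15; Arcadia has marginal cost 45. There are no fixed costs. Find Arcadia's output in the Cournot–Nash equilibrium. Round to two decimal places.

Larkspur's profit: π_L = (382 - 0.5Q)q_L - (73q_L). Setting ∂π_L/∂q_L = 0: 309 - q_L - (1/2)(q_S + q_A) = 0.
Solace's first-order condition: 367 - q_S - (1/2)(q_L + q_A) = 0.
Arcadia's first-order condition: 337 - q_A - (1/2)(q_L + q_S) = 0.
Summing all 3 equations gives 1013 − 2Q = 0, hence Q = 1013/2.
Back-substituting: q_L = (309 − 1013/4)/(1/2) = 223/2, q_S = (367 − 1013/4)/(1/2) = 455/2, q_A = (337 − 1013/4)/(1/2) = 335/2.

167.50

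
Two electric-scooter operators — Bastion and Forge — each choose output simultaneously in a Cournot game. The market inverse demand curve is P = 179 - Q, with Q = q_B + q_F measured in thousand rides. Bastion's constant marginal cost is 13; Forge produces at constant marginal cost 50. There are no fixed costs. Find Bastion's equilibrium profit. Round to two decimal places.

Bastion's profit: π_B = (179 - Q)q_B - (13q_B). Setting ∂π_B/∂q_B = 0: 166 - 2q_B - (q_F) = 0.
Forge's profit: π_F = (179 - Q)q_F - (50q_F). Setting ∂π_F/∂q_F = 0: 129 - 2q_F - (q_B) = 0.
So q_B = (166 - q_F)/2 and q_F = (129 - q_B)/2.
Substituting one into the other gives q_B = 203/3 and q_F = 92/3.
Price P = 179 - 295/3 = 242/3.
Bastion's profit: (242/3 - 13)·(203/3) = 4578.7778.

4578.78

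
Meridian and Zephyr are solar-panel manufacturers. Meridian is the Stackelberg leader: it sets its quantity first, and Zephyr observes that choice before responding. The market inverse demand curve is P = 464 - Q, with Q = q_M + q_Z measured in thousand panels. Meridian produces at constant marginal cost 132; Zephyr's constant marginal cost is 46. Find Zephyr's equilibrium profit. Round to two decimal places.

21756.25

Solve by backward induction. Given q_M, the follower Zephyr maximises π_Z = (464 - q_M - q_Z)q_Z - 46q_Z.
Setting the follower's marginal profit to zero, 418 - q_M - 2q_Z = 0, i.e. q_Z = (418 - q_M)/2.
Meridian substitutes q_Z(q_M) into its own profit: π_M = q_M(464 - q_M - (418 - q_M)/2) - 132q_M = (255 - (1/2)q_M)q_M - 132q_M.
Leader FOC: 123 - q_M = 0, so q_M = 123.
Then q_Z = (418 - 123)/2 = 295/2.
Price P = 464 - 541/2 = 387/2.
Zephyr's profit: (387/2 - 46)·(295/2) = 21756.2500.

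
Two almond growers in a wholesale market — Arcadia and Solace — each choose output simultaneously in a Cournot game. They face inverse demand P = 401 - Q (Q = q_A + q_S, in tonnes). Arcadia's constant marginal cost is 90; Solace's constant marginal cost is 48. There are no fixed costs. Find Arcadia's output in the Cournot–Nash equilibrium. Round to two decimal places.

Arcadia's profit: π_A = (401 - Q)q_A - (90q_A). Setting ∂π_A/∂q_A = 0: 311 - 2q_A - (q_S) = 0.
Solace's first-order condition: 353 - 2q_S - (q_A) = 0.
Rearranging gives the reaction functions q_A = (311 - q_S)/2 and q_S = (353 - q_A)/2.
Solving the pair: q_A = 269/3, q_S = 395/3.

89.67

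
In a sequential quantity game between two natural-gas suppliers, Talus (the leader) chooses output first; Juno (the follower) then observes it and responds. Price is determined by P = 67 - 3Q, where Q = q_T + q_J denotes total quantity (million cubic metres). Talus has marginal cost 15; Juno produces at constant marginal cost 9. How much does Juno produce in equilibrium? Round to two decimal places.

The follower Juno best-responds to any q_T: π_J = (67 - 3Q)q_J - 9q_J.
Setting the follower's marginal profit to zero, 58 - 3q_T - 6q_J = 0, i.e. q_J = (58 - 3q_T)/6.
Talus substitutes q_J(q_T) into its own profit: π_T = q_T(67 - 3q_T - (58 - 3q_T)/2) - 15q_T = (38 - (3/2)q_T)q_T - 15q_T.
Leader FOC: 23 - 3q_T = 0, so q_T = 23/3.
Then q_J = (58 - 3·(23/3))/6 = 35/6.

5.83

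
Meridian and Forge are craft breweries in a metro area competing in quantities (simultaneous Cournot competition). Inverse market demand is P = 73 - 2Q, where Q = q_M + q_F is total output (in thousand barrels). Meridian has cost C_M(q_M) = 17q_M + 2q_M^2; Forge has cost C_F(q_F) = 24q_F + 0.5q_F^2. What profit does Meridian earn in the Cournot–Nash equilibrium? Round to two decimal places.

102.23

Meridian's profit: π_M = (73 - 2Q)q_M - (17q_M + 2q_M²). Setting ∂π_M/∂q_M = 0: 56 - 8q_M - 2(q_F) = 0.
Forge's profit: π_F = (73 - 2Q)q_F - (24q_F + (1/2)q_F²). Setting ∂π_F/∂q_F = 0: 49 - 5q_F - 2(q_M) = 0.
So q_M = (56 - 2q_F)/8 and q_F = (49 - 2q_M)/5.
Solving the pair: q_M = 91/18, q_F = 70/9.
Price P = 73 - 2·(77/6) = 142/3.
Meridian's profit: (142/3)·(91/18) - 17·(91/18) - 2(91/18)² = 102.2346.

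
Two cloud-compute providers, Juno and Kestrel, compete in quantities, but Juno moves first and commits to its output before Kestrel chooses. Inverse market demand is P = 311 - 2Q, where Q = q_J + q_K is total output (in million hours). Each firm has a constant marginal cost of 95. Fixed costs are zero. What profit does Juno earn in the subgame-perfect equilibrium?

Solve by backward induction. Given q_J, the follower Kestrel maximises π_K = (311 - 2q_J - 2q_K)q_K - 95q_K.
∂π_K/∂q_K = 216 - 2q_J - 4q_K = 0 gives the reaction function q_K = (216 - 2q_J)/4.
Juno substitutes q_K(q_J) into its own profit: π_J = q_J(311 - 2q_J - (216 - 2q_J)/2) - 95q_J = (203 - q_J)q_J - 95q_J.
The leader's first-order condition 108 - 2q_J = 0 yields q_J = 54.
Then q_K = (216 - 2·54)/4 = 27.
Price P = 311 - 2·81 = 149.
Juno's profit: (149 - 95)·54 = 2916.

2916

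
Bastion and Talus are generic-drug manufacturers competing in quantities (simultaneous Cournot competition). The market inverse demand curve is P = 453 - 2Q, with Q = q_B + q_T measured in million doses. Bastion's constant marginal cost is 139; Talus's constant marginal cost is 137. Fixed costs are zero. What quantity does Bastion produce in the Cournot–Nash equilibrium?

52

Bastion's profit: π_B = (453 - 2Q)q_B - (139q_B). Setting ∂π_B/∂q_B = 0: 314 - 4q_B - 2(q_T) = 0.
Talus's first-order condition: 316 - 4q_T - 2(q_B) = 0.
Rearranging gives the reaction functions q_B = (314 - 2q_T)/4 and q_T = (316 - 2q_B)/4.
Solving the pair: q_B = 52, q_T = 53.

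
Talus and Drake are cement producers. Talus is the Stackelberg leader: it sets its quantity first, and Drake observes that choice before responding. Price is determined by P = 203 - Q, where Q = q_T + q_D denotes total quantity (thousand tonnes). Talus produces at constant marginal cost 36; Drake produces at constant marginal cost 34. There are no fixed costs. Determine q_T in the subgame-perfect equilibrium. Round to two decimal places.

82.50

Solve by backward induction. Given q_T, the follower Drake maximises π_D = (203 - q_T - q_D)q_D - 34q_D.
Follower FOC: 169 - q_T - 2q_D = 0, so q_D(q_T) = (169 - q_T)/2.
Talus substitutes q_D(q_T) into its own profit: π_T = q_T(203 - q_T - (169 - q_T)/2) - 36q_T = (237/2 - (1/2)q_T)q_T - 36q_T.
The leader's first-order condition 165/2 - q_T = 0 yields q_T = 165/2.
Then q_D = (169 - 165/2)/2 = 173/4.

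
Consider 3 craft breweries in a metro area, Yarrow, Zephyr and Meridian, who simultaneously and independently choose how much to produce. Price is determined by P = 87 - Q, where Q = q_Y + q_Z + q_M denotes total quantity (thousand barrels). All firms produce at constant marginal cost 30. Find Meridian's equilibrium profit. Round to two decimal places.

203.06

A representative firm's profit is π_i = q_i(87 - Q) - 30q_i.
Setting ∂π_i/∂q_i = 0 with rivals' quantities fixed: 57 - 2q_i - Σ_{j≠i} q_j = 0.
By symmetry each firm produces the same amount; substituting Σ_{j≠i} q_j = 2q_i yields q_i = 57/4.
Price P = 87 - 171/4 = 177/4.
Meridian's profit: (177/4 - 30)·(57/4) = 203.0625.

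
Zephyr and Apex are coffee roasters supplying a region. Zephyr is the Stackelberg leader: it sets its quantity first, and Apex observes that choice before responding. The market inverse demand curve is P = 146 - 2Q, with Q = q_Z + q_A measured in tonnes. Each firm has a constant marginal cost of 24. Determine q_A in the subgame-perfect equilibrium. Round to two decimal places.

15.25

The follower Apex best-responds to any q_Z: π_A = (146 - 2Q)q_A - 24q_A.
Follower FOC: 122 - 2q_Z - 4q_A = 0, so q_A(q_Z) = (122 - 2q_Z)/4.
Zephyr substitutes q_A(q_Z) into its own profit: π_Z = q_Z(146 - 2q_Z - (122 - 2q_Z)/2) - 24q_Z = (85 - q_Z)q_Z - 24q_Z.
The leader's first-order condition 61 - 2q_Z = 0 yields q_Z = 61/2.
Then q_A = (122 - 2·(61/2))/4 = 61/4.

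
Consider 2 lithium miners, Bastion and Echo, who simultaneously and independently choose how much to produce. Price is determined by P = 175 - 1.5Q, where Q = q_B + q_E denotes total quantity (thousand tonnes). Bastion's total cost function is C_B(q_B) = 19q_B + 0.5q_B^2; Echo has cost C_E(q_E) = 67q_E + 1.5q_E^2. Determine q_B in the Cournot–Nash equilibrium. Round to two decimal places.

Bastion's profit: π_B = (175 - 1.5Q)q_B - (19q_B + (1/2)q_B²). Setting ∂π_B/∂q_B = 0: 156 - 4q_B - (3/2)(q_E) = 0.
Echo's profit: π_E = (175 - 1.5Q)q_E - (67q_E + (3/2)q_E²). Setting ∂π_E/∂q_E = 0: 108 - 6q_E - (3/2)(q_B) = 0.
Best responses: q_B = (156 - (3/2)q_E)/4, q_E = (108 - (3/2)q_B)/6.
Solving the pair: q_B = 1032/29, q_E = 264/29.

35.59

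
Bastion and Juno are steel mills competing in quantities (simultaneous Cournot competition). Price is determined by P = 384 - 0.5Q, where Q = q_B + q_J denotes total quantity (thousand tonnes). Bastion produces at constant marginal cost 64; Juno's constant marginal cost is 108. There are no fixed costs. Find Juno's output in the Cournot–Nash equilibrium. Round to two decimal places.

154.67

Bastion's profit: π_B = (384 - 0.5Q)q_B - (64q_B). Setting ∂π_B/∂q_B = 0: 320 - q_B - (1/2)(q_J) = 0.
Juno's profit: π_J = (384 - 0.5Q)q_J - (108q_J). Setting ∂π_J/∂q_J = 0: 276 - q_J - (1/2)(q_B) = 0.
So q_B = (320 - (1/2)q_J) and q_J = (276 - (1/2)q_B).
Substituting one into the other gives q_B = 728/3 and q_J = 464/3.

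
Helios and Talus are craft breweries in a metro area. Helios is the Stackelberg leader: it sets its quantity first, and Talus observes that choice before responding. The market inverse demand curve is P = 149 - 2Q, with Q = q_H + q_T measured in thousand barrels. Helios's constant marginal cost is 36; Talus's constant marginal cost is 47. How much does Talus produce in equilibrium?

10

Solve by backward induction. Given q_H, the follower Talus maximises π_T = (149 - 2q_H - 2q_T)q_T - 47q_T.
Setting the follower's marginal profit to zero, 102 - 2q_H - 4q_T = 0, i.e. q_T = (102 - 2q_H)/4.
Helios substitutes q_T(q_H) into its own profit: π_H = q_H(149 - 2q_H - (102 - 2q_H)/2) - 36q_H = (98 - q_H)q_H - 36q_H.
Leader FOC: 62 - 2q_H = 0, so q_H = 31.
Then q_T = (102 - 2·31)/4 = 10.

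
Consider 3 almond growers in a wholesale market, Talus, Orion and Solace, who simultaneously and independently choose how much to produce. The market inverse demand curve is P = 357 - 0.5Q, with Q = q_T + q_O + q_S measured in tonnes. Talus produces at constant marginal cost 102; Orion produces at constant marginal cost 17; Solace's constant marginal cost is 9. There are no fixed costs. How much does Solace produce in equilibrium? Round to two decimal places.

Talus's profit: π_T = (357 - 0.5Q)q_T - (102q_T). Setting ∂π_T/∂q_T = 0: 255 - q_T - (1/2)(q_O + q_S) = 0.
Orion's first-order condition: 340 - q_O - (1/2)(q_T + q_S) = 0.
Solace's first-order condition: 348 - q_S - (1/2)(q_T + q_O) = 0.
Summing all 3 equations gives 943 − 2Q = 0, hence Q = 943/2.
Back-substituting: q_T = (255 − 943/4)/(1/2) = 77/2, q_O = (340 − 943/4)/(1/2) = 417/2, q_S = (348 − 943/4)/(1/2) = 449/2.

224.50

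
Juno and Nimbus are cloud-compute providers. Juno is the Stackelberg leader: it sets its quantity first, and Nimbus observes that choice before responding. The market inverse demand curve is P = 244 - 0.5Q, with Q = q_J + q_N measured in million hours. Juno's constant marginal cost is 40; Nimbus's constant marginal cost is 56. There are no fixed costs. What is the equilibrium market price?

95

Solve by backward induction. Given q_J, the follower Nimbus maximises π_N = (244 - (1/2)q_J - (1/2)q_N)q_N - 56q_N.
Setting the follower's marginal profit to zero, 188 - (1/2)q_J - q_N = 0, i.e. q_N = (188 - (1/2)q_J).
Juno substitutes q_N(q_J) into its own profit: π_J = q_J(244 - (1/2)q_J - (188 - (1/2)q_J)/2) - 40q_J = (150 - (1/4)q_J)q_J - 40q_J.
Maximising: ∂π_J/∂q_J = 110 - (1/2)q_J = 0, giving q_J = 220.
Then q_N = (188 - (1/2)·220) = 78.
Total output Q = 298, so price P = 244 - (1/2)·298 = 95.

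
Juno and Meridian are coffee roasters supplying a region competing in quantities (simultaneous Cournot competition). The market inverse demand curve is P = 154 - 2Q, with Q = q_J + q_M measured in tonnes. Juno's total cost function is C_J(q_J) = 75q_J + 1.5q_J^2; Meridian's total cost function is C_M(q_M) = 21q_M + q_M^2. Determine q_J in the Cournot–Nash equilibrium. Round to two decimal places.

5.47

Juno's profit: π_J = (154 - 2Q)q_J - (75q_J + (3/2)q_J²). Setting ∂π_J/∂q_J = 0: 79 - 7q_J - 2(q_M) = 0.
Meridian's profit: π_M = (154 - 2Q)q_M - (21q_M + q_M²). Setting ∂π_M/∂q_M = 0: 133 - 6q_M - 2(q_J) = 0.
Rearranging gives the reaction functions q_J = (79 - 2q_M)/7 and q_M = (133 - 2q_J)/6.
Substituting one into the other gives q_J = 104/19 and q_M = 773/38.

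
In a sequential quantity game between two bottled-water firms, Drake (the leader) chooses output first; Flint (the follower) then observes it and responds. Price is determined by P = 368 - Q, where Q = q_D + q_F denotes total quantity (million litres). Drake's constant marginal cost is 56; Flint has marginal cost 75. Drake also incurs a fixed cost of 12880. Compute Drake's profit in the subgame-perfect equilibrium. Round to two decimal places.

815.13

Solve by backward induction. Given q_D, the follower Flint maximises π_F = (368 - q_D - q_F)q_F - 75q_F.
Setting the follower's marginal profit to zero, 293 - q_D - 2q_F = 0, i.e. q_F = (293 - q_D)/2.
The leader anticipates this reaction. Substituting into P = 368 - Q gives P = 443/2 - (1/2)q_D, so π_D = (443/2 - (1/2)q_D)q_D - 56q_D.
Leader FOC: 331/2 - q_D = 0, so q_D = 331/2.
Then q_F = (293 - 331/2)/2 = 255/4.
Price P = 368 - 917/4 = 555/4.
Drake's profit: (555/4 - 56)·(331/2) - 12880 = 815.1250.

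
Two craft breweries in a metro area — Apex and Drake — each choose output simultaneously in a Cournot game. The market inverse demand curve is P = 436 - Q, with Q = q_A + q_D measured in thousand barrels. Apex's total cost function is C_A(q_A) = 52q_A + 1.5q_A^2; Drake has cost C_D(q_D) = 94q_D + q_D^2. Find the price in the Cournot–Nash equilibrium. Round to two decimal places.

303.37

Apex's profit: π_A = (436 - Q)q_A - (52q_A + (3/2)q_A²). Setting ∂π_A/∂q_A = 0: 384 - 5q_A - (q_D) = 0.
Drake's profit: π_D = (436 - Q)q_D - (94q_D + q_D²). Setting ∂π_D/∂q_D = 0: 342 - 4q_D - (q_A) = 0.
So q_A = (384 - q_D)/5 and q_D = (342 - q_A)/4.
Substituting one into the other gives q_A = 1194/19 and q_D = 1326/19.
Total output Q = 132.6316, so price P = 436 - 132.6316 = 303.3684.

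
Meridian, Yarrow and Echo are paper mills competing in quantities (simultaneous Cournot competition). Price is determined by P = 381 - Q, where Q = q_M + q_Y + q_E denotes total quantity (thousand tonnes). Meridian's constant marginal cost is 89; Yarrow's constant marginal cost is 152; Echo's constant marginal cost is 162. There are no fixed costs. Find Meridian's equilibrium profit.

Meridian's profit: π_M = (381 - Q)q_M - (89q_M). Setting ∂π_M/∂q_M = 0: 292 - 2q_M - (q_Y + q_E) = 0.
Yarrow's profit: π_Y = (381 - Q)q_Y - (152q_Y). Setting ∂π_Y/∂q_Y = 0: 229 - 2q_Y - (q_M + q_E) = 0.
Echo's profit: π_E = (381 - Q)q_E - (162q_E). Setting ∂π_E/∂q_E = 0: 219 - 2q_E - (q_M + q_Y) = 0.
Summing all 3 equations gives 740 − 4Q = 0, hence Q = 185.
Back-substituting: q_M = (292 − 185) = 107, q_Y = (229 − 185) = 44, q_E = (219 − 185) = 34.
Price P = 381 - 185 = 196.
Meridian's profit: (196 - 89)·107 = 11449.

11449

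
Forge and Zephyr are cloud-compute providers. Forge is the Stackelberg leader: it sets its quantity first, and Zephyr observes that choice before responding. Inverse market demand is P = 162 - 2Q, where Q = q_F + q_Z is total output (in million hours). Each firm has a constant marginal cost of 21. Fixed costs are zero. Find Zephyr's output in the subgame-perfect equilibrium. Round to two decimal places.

Solve by backward induction. Given q_F, the follower Zephyr maximises π_Z = (162 - 2q_F - 2q_Z)q_Z - 21q_Z.
∂π_Z/∂q_Z = 141 - 2q_F - 4q_Z = 0 gives the reaction function q_Z = (141 - 2q_F)/4.
Forge substitutes q_Z(q_F) into its own profit: π_F = q_F(162 - 2q_F - (141 - 2q_F)/2) - 21q_F = (183/2 - q_F)q_F - 21q_F.
Leader FOC: 141/2 - 2q_F = 0, so q_F = 141/4.
Then q_Z = (141 - 2·(141/4))/4 = 141/8.

17.63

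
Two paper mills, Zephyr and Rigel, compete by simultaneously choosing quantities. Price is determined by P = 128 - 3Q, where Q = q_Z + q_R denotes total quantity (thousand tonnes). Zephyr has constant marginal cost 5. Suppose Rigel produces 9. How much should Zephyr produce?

With the rival's output fixed at 9, Zephyr's profit is π_Z = (128 - 3·9 - 3q_Z)q_Z - (5q_Z) = (101 - 3q_Z)q_Z - (5q_Z).
∂π_Z/∂q_Z = 96 - 6q_Z = 0, so q_Z = 16.

16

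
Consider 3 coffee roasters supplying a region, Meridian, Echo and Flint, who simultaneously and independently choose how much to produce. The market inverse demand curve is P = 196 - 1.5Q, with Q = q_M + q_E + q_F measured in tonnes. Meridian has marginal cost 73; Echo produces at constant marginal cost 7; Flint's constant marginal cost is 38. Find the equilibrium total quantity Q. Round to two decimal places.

Meridian's profit: π_M = (196 - 1.5Q)q_M - (73q_M). Setting ∂π_M/∂q_M = 0: 123 - 3q_M - (3/2)(q_E + q_F) = 0.
Echo's first-order condition: 189 - 3q_E - (3/2)(q_M + q_F) = 0.
Flint's profit: π_F = (196 - 1.5Q)q_F - (38q_F). Setting ∂π_F/∂q_F = 0: 158 - 3q_F - (3/2)(q_M + q_E) = 0.
Summing all 3 equations gives 470 − 6Q = 0, hence Q = 235/3.
Back-substituting: q_M = (123 − 235/2)/(3/2) = 11/3, q_E = (189 − 235/2)/(3/2) = 143/3, q_F = (158 − 235/2)/(3/2) = 27.
Total output Q = 11/3 + 143/3 + 27 = 235/3.

78.33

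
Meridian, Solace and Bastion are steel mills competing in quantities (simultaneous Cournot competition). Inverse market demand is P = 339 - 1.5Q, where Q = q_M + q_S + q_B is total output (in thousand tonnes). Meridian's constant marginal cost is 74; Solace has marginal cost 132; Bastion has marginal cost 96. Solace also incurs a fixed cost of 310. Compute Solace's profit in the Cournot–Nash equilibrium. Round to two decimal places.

222.04

Meridian's profit: π_M = (339 - 1.5Q)q_M - (74q_M). Setting ∂π_M/∂q_M = 0: 265 - 3q_M - (3/2)(q_S + q_B) = 0.
Solace's first-order condition: 207 - 3q_S - (3/2)(q_M + q_B) = 0.
Bastion's profit: π_B = (339 - 1.5Q)q_B - (96q_B). Setting ∂π_B/∂q_B = 0: 243 - 3q_B - (3/2)(q_M + q_S) = 0.
Summing all 3 equations gives 715 − 6Q = 0, hence Q = 715/6.
Back-substituting: q_M = (265 − 715/4)/(3/2) = 115/2, q_S = (207 − 715/4)/(3/2) = 113/6, q_B = (243 − 715/4)/(3/2) = 257/6.
Price P = 339 - (3/2)·(715/6) = 641/4.
Solace's profit: (641/4 - 132)·(113/6) - 310 = 222.0417.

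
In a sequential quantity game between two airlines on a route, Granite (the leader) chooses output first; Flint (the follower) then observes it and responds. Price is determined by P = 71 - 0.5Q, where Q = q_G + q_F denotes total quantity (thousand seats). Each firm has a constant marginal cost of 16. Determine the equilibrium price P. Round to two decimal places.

29.75

The follower Flint best-responds to any q_G: π_F = (71 - 0.5Q)q_F - 16q_F.
Setting the follower's marginal profit to zero, 55 - (1/2)q_G - q_F = 0, i.e. q_F = (55 - (1/2)q_G).
The leader anticipates this reaction. Substituting into P = 71 - 0.5Q gives P = 87/2 - (1/4)q_G, so π_G = (87/2 - (1/4)q_G)q_G - 16q_G.
Maximising: ∂π_G/∂q_G = 55/2 - (1/2)q_G = 0, giving q_G = 55.
Then q_F = (55 - (1/2)·55) = 55/2.
Total output Q = 165/2, so price P = 71 - (1/2)·(165/2) = 119/4.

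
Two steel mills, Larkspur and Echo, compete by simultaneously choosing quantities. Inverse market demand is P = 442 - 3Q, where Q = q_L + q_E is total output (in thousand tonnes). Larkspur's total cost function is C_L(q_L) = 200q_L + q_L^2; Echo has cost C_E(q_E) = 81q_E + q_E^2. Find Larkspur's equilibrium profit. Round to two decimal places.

962.13

Larkspur's profit: π_L = (442 - 3Q)q_L - (200q_L + q_L²). Setting ∂π_L/∂q_L = 0: 242 - 8q_L - 3(q_E) = 0.
Echo's first-order condition: 361 - 8q_E - 3(q_L) = 0.
Best responses: q_L = (242 - 3q_E)/8, q_E = (361 - 3q_L)/8.
Substituting one into the other gives q_L = 853/55 and q_E = 39.3091.
Price P = 442 - 3·(603/11) = 277.5455.
Larkspur's profit: 277.5455·(853/55) - 200·(853/55) - (853/55)² = 962.1276.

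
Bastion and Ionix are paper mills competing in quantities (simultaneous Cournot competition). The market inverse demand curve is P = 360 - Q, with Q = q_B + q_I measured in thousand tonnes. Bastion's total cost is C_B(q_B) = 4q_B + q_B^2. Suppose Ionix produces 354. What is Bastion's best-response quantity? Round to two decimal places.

0.50

With the rival's output fixed at 354, Bastion's profit is π_B = (360 - 354 - q_B)q_B - (4q_B + q_B²) = (6 - q_B)q_B - (4q_B + q_B²).
∂π_B/∂q_B = 2 - 4q_B = 0, so q_B = 1/2.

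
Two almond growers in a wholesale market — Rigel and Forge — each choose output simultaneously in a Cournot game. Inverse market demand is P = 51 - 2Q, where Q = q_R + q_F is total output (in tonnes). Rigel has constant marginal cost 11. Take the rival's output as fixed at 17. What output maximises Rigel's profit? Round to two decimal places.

With the rival's output fixed at 17, Rigel's profit is π_R = (51 - 2·17 - 2q_R)q_R - (11q_R) = (17 - 2q_R)q_R - (11q_R).
∂π_R/∂q_R = 6 - 4q_R = 0, so q_R = 3/2.

1.50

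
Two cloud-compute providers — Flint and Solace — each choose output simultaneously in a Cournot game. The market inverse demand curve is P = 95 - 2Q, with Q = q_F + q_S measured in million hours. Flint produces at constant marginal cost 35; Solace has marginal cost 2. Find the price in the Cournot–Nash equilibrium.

44

Flint's profit: π_F = (95 - 2Q)q_F - (35q_F). Setting ∂π_F/∂q_F = 0: 60 - 4q_F - 2(q_S) = 0.
Solace's profit: π_S = (95 - 2Q)q_S - (2q_S). Setting ∂π_S/∂q_S = 0: 93 - 4q_S - 2(q_F) = 0.
So q_F = (60 - 2q_S)/4 and q_S = (93 - 2q_F)/4.
Substituting one into the other gives q_F = 9/2 and q_S = 21.
Total output Q = 51/2, so price P = 95 - 2·(51/2) = 44.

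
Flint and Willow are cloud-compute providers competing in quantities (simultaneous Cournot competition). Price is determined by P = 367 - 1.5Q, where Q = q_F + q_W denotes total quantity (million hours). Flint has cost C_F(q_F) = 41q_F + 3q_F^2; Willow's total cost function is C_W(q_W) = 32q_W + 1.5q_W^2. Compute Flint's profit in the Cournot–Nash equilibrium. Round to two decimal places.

3549.95

Flint's profit: π_F = (367 - 1.5Q)q_F - (41q_F + 3q_F²). Setting ∂π_F/∂q_F = 0: 326 - 9q_F - (3/2)(q_W) = 0.
Willow's first-order condition: 335 - 6q_W - (3/2)(q_F) = 0.
Rearranging gives the reaction functions q_F = (326 - (3/2)q_W)/9 and q_W = (335 - (3/2)q_F)/6.
Substituting one into the other gives q_F = 646/23 and q_W = 48.8116.
Price P = 367 - (3/2)·76.8986 = 251.6522.
Flint's profit: 251.6522·(646/23) - 41·(646/23) - 3(646/23)² = 3549.9471.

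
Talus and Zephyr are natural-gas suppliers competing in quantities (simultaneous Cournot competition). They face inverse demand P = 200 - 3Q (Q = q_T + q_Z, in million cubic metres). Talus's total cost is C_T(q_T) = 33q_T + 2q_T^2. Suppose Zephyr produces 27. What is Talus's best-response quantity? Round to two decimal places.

With the rival's output fixed at 27, Talus's profit is π_T = (200 - 3·27 - 3q_T)q_T - (33q_T + 2q_T²) = (119 - 3q_T)q_T - (33q_T + 2q_T²).
∂π_T/∂q_T = 86 - 10q_T = 0, so q_T = 43/5.

8.60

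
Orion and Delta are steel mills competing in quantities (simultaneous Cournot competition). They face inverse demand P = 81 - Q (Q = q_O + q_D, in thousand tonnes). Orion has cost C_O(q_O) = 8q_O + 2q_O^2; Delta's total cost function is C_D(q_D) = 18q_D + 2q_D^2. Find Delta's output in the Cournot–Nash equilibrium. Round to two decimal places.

Orion's profit: π_O = (81 - Q)q_O - (8q_O + 2q_O²). Setting ∂π_O/∂q_O = 0: 73 - 6q_O - (q_D) = 0.
Delta's first-order condition: 63 - 6q_D - (q_O) = 0.
Best responses: q_O = (73 - q_D)/6, q_D = (63 - q_O)/6.
Substituting one into the other gives q_O = 75/7 and q_D = 61/7.

8.71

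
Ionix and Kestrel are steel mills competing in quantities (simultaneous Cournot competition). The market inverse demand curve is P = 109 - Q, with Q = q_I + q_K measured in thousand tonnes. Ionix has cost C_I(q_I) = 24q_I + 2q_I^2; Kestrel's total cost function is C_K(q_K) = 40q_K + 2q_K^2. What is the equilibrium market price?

Ionix's profit: π_I = (109 - Q)q_I - (24q_I + 2q_I²). Setting ∂π_I/∂q_I = 0: 85 - 6q_I - (q_K) = 0.
Kestrel's profit: π_K = (109 - Q)q_K - (40q_K + 2q_K²). Setting ∂π_K/∂q_K = 0: 69 - 6q_K - (q_I) = 0.
Best responses: q_I = (85 - q_K)/6, q_K = (69 - q_I)/6.
Substituting one into the other gives q_I = 63/5 and q_K = 47/5.
Total output Q = 22, so price P = 109 - 22 = 87.

87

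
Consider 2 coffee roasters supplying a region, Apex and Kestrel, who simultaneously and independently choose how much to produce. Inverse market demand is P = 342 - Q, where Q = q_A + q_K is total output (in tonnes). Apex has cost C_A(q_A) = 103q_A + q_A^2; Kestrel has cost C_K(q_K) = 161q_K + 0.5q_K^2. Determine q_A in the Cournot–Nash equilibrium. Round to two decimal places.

48.73

Apex's profit: π_A = (342 - Q)q_A - (103q_A + q_A²). Setting ∂π_A/∂q_A = 0: 239 - 4q_A - (q_K) = 0.
Kestrel's first-order condition: 181 - 3q_K - (q_A) = 0.
So q_A = (239 - q_K)/4 and q_K = (181 - q_A)/3.
Substituting one into the other gives q_A = 536/11 and q_K = 485/11.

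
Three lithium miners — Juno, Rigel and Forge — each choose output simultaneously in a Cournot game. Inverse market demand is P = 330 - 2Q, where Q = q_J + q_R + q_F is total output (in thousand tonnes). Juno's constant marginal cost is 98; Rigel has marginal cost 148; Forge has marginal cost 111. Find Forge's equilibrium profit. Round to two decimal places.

1845.28

Juno's profit: π_J = (330 - 2Q)q_J - (98q_J). Setting ∂π_J/∂q_J = 0: 232 - 4q_J - 2(q_R + q_F) = 0.
Rigel's first-order condition: 182 - 4q_R - 2(q_J + q_F) = 0.
Forge's profit: π_F = (330 - 2Q)q_F - (111q_F). Setting ∂π_F/∂q_F = 0: 219 - 4q_F - 2(q_J + q_R) = 0.
Adding the 3 first-order conditions: 633 − 8Q = 0, so Q = 633/8.
Back-substituting: q_J = (232 − 633/4)/2 = 295/8, q_R = (182 − 633/4)/2 = 95/8, q_F = (219 − 633/4)/2 = 243/8.
Price P = 330 - 2·(633/8) = 687/4.
Forge's profit: (687/4 - 111)·(243/8) = 1845.2813.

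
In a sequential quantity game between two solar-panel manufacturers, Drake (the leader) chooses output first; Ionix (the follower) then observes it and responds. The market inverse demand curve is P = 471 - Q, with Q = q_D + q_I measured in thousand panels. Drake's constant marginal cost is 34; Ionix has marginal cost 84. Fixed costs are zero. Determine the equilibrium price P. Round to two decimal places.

155.75

The follower Ionix best-responds to any q_D: π_I = (471 - Q)q_I - 84q_I.
Follower FOC: 387 - q_D - 2q_I = 0, so q_I(q_D) = (387 - q_D)/2.
Drake substitutes q_I(q_D) into its own profit: π_D = q_D(471 - q_D - (387 - q_D)/2) - 34q_D = (555/2 - (1/2)q_D)q_D - 34q_D.
The leader's first-order condition 487/2 - q_D = 0 yields q_D = 487/2.
Then q_I = (387 - 487/2)/2 = 287/4.
Total output Q = 1261/4, so price P = 471 - 1261/4 = 623/4.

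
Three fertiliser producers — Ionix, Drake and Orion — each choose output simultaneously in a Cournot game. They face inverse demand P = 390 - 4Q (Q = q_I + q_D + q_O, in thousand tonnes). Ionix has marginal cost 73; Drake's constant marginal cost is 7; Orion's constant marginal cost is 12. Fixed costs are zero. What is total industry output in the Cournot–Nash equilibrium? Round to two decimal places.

67.38

Ionix's profit: π_I = (390 - 4Q)q_I - (73q_I). Setting ∂π_I/∂q_I = 0: 317 - 8q_I - 4(q_D + q_O) = 0.
Drake's profit: π_D = (390 - 4Q)q_D - (7q_D). Setting ∂π_D/∂q_D = 0: 383 - 8q_D - 4(q_I + q_O) = 0.
Orion's first-order condition: 378 - 8q_O - 4(q_I + q_D) = 0.
Summing all 3 equations gives 1078 − 16Q = 0, hence Q = 539/8.
Back-substituting: q_I = (317 − 539/2)/4 = 95/8, q_D = (383 − 539/2)/4 = 227/8, q_O = (378 − 539/2)/4 = 217/8.
Total output Q = 95/8 + 227/8 + 217/8 = 539/8.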